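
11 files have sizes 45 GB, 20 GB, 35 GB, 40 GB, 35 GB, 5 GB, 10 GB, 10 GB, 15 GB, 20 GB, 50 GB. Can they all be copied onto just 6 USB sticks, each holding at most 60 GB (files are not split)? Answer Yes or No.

A valid assignment using 5 USB sticks:
  USB stick 1: 50 + 10 = 60
  USB stick 2: 45 + 15 = 60
  USB stick 3: 40 + 20 = 60
  USB stick 4: 35 + 20 + 5 = 60
  USB stick 5: 35 + 10 = 45
That uses only 5 ≤ 6, so 6 USB sticks are enough.

Yes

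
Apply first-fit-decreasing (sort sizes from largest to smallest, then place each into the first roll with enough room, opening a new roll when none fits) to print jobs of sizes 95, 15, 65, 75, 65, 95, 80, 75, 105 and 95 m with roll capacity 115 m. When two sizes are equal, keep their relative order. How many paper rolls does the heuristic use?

9

Sorted descending: 105, 95, 95, 95, 80, 75, 75, 65, 65, 15.
  105 → roll 1 (new)  [load 105/115]
  95 → roll 2 (new)  [load 95/115]
  95 → roll 3 (new)  [load 95/115]
  95 → roll 4 (new)  [load 95/115]
  80 → roll 5 (new)  [load 80/115]
  75 → roll 6 (new)  [load 75/115]
  75 → roll 7 (new)  [load 75/115]
  65 → roll 8 (new)  [load 65/115]
  65 → roll 9 (new)  [load 65/115]
  15 → roll 2  [load 110/115]
9 paper rolls opened.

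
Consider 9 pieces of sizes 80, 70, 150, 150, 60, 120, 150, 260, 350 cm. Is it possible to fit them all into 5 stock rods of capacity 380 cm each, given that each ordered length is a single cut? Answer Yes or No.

Yes

A valid assignment using 4 stock rods:
  stock rod 1: 350 = 350
  stock rod 2: 260 + 120 = 380
  stock rod 3: 150 + 150 + 80 = 380
  stock rod 4: 150 + 70 + 60 = 280
That uses only 4 ≤ 5, so 5 stock rods are enough.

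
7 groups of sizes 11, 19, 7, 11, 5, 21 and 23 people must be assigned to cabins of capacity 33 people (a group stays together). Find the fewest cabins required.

4

Total = 23 + 21 + 19 + 11 + 11 + 7 + 5 = 97 people.
Lower bound: ⌈97/33⌉ = 3 cabins.
A packing using 4 cabins:
  cabin 1: 23 + 7 = 30
  cabin 2: 21 + 11 = 32
  cabin 3: 19 + 11 = 30
  cabin 4: 5 = 5
No arrangement into 3 cabins stays within capacity, so 4 is optimal.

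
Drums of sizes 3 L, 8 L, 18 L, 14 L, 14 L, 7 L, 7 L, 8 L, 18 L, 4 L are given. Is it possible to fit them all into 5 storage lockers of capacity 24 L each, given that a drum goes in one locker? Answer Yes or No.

Yes

A valid assignment using 5 storage lockers:
  locker 1: 18 + 4 = 22
  locker 2: 18 + 3 = 21
  locker 3: 14 + 8 = 22
  locker 4: 14 + 8 = 22
  locker 5: 7 + 7 = 14
Every load is within 24 L, so 5 storage lockers suffice.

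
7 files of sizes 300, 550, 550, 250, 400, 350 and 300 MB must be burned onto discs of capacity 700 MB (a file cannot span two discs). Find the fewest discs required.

Total = 550 + 550 + 400 + 350 + 300 + 300 + 250 = 2700 MB.
Lower bound: ⌈2700/700⌉ = 4 discs.
A packing using 5 discs:
  disc 1: 550 = 550
  disc 2: 550 = 550
  disc 3: 400 + 300 = 700
  disc 4: 350 + 300 = 650
  disc 5: 250 = 250
No arrangement into 4 discs stays within capacity, so 5 is optimal.

5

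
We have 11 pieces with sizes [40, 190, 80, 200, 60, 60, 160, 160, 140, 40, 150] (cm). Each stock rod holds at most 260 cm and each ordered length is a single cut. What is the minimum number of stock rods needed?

Total = 200 + 190 + 160 + 160 + 150 + 140 + 80 + 60 + 60 + 40 + 40 = 1280 cm.
Lower bound: ⌈1280/260⌉ = 5 stock rods.
Also, 6 pieces each exceed 130 cm, and no two of those can share a stock rod, so at least 6 stock rods are needed.
A packing using 6 stock rods:
  stock rod 1: 200 + 60 = 260
  stock rod 2: 190 + 60 = 250
  stock rod 3: 160 + 80 = 240
  stock rod 4: 160 + 40 + 40 = 240
  stock rod 5: 150 = 150
  stock rod 6: 140 = 140
This matches the lower bound, so 6 is optimal.

6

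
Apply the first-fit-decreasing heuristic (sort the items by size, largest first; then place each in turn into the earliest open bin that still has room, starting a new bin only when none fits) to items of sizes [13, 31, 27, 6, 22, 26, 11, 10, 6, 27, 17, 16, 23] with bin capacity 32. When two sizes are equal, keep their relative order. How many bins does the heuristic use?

Sorted descending: 31, 27, 27, 26, 23, 22, 17, 16, 13, 11, 10, 6, 6.
  31 → bin 1 (new)  [load 31/32]
  27 → bin 2 (new)  [load 27/32]
  27 → bin 3 (new)  [load 27/32]
  26 → bin 4 (new)  [load 26/32]
  23 → bin 5 (new)  [load 23/32]
  22 → bin 6 (new)  [load 22/32]
  17 → bin 7 (new)  [load 17/32]
  16 → bin 8 (new)  [load 16/32]
  13 → bin 7  [load 30/32]
  11 → bin 8  [load 27/32]
  10 → bin 6  [load 32/32]
  6 → bin 4  [load 32/32]
  6 → bin 5  [load 29/32]
8 bins opened.

8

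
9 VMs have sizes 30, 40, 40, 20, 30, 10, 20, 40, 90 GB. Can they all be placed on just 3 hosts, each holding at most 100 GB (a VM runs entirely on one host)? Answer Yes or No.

No

Total = 320 GB; ⌈320/100⌉ = 4.
At least 4 hosts are required, but only 3 are allowed.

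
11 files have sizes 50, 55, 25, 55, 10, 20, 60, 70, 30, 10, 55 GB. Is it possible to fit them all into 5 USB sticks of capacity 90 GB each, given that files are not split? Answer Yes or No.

Total = 440 GB; ⌈440/90⌉ = 5.
6 files each exceed half the capacity and cannot share a USB stick, forcing at least 6 USB sticks.
At least 6 USB sticks are required, but only 5 are allowed.

No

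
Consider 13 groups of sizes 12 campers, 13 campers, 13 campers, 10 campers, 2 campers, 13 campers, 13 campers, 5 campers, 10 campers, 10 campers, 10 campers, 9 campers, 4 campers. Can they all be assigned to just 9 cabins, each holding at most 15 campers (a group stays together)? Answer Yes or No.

Total = 124 campers; ⌈124/15⌉ = 9.
10 groups each exceed half the capacity and cannot share a cabin, forcing at least 10 cabins.
At least 10 cabins are required, but only 9 are allowed.

No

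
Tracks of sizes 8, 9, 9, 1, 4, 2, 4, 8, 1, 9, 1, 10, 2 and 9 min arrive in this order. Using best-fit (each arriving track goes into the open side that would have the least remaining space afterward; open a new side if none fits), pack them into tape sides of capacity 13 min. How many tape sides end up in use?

  8 → side 1 (new)  [load 8/13]
  9 → side 2 (new)  [load 9/13]
  9 → side 3 (new)  [load 9/13]
  1 → side 2  [load 10/13]
  4 → side 3  [load 13/13]
  2 → side 2  [load 12/13]
  4 → side 1  [load 12/13]
  8 → side 4 (new)  [load 8/13]
  1 → side 1  [load 13/13]
  9 → side 5 (new)  [load 9/13]
  1 → side 2  [load 13/13]
  10 → side 6 (new)  [load 10/13]
  2 → side 6  [load 12/13]
  9 → side 7 (new)  [load 9/13]
7 tape sides opened.

7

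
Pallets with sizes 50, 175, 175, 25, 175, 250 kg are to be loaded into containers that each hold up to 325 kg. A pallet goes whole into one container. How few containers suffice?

4

Total = 250 + 175 + 175 + 175 + 50 + 25 = 850 kg.
Lower bound: ⌈850/325⌉ = 3 containers.
Also, 4 pallets each exceed 325/2 kg, and no two of those can share a container, so at least 4 containers are needed.
A packing using 4 containers:
  container 1: 250 + 50 + 25 = 325
  container 2: 175 = 175
  container 3: 175 = 175
  container 4: 175 = 175
This matches the lower bound, so 4 is optimal.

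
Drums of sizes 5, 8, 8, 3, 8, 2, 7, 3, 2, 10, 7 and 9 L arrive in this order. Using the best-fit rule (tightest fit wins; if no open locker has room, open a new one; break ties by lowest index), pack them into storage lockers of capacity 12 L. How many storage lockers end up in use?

7

  5 → locker 1 (new)  [load 5/12]
  8 → locker 2 (new)  [load 8/12]
  8 → locker 3 (new)  [load 8/12]
  3 → locker 2  [load 11/12]
  8 → locker 4 (new)  [load 8/12]
  2 → locker 3  [load 10/12]
  7 → locker 1  [load 12/12]
  3 → locker 4  [load 11/12]
  2 → locker 3  [load 12/12]
  10 → locker 5 (new)  [load 10/12]
  7 → locker 6 (new)  [load 7/12]
  9 → locker 7 (new)  [load 9/12]
7 storage lockers opened.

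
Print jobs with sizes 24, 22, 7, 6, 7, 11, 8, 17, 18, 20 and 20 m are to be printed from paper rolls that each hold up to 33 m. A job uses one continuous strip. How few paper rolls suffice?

Total = 24 + 22 + 20 + 20 + 18 + 17 + 11 + 8 + 7 + 7 + 6 = 160 m.
Lower bound: ⌈160/33⌉ = 5 paper rolls.
Also, 6 print jobs each exceed 33/2 m, and no two of those can share a roll, so at least 6 paper rolls are needed.
A packing using 6 paper rolls:
  roll 1: 24 + 8 = 32
  roll 2: 22 + 11 = 33
  roll 3: 20 + 7 + 6 = 33
  roll 4: 20 + 7 = 27
  roll 5: 18 = 18
  roll 6: 17 = 17
This matches the lower bound, so 6 is optimal.

6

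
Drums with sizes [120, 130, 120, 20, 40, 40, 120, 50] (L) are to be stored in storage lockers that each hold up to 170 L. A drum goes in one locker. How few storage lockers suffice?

Total = 130 + 120 + 120 + 120 + 50 + 40 + 40 + 20 = 640 L.
Lower bound: ⌈640/170⌉ = 4 storage lockers.
A packing using 4 storage lockers:
  locker 1: 130 + 40 = 170
  locker 2: 120 + 50 = 170
  locker 3: 120 + 40 = 160
  locker 4: 120 + 20 = 140
This matches the lower bound, so 4 is optimal.

4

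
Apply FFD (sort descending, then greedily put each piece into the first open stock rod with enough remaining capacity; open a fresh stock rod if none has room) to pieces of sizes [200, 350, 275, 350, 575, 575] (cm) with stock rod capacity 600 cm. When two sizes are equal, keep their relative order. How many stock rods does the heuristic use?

Sorted descending: 575, 575, 350, 350, 275, 200.
  575 → stock rod 1 (new)  [load 575/600]
  575 → stock rod 2 (new)  [load 575/600]
  350 → stock rod 3 (new)  [load 350/600]
  350 → stock rod 4 (new)  [load 350/600]
  275 → stock rod 5 (new)  [load 275/600]
  200 → stock rod 3  [load 550/600]
5 stock rods opened.

5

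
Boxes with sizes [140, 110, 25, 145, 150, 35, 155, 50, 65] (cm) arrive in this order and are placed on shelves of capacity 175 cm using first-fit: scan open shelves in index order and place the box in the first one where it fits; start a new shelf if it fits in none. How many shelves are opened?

6

  140 → shelf 1 (new)  [load 140/175]
  110 → shelf 2 (new)  [load 110/175]
  25 → shelf 1  [load 165/175]
  145 → shelf 3 (new)  [load 145/175]
  150 → shelf 4 (new)  [load 150/175]
  35 → shelf 2  [load 145/175]
  155 → shelf 5 (new)  [load 155/175]
  50 → shelf 6 (new)  [load 50/175]
  65 → shelf 6  [load 115/175]
6 shelves opened.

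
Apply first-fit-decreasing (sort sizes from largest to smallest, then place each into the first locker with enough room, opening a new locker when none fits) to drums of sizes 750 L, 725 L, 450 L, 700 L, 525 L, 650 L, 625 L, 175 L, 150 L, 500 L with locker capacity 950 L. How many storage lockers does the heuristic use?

7

Sorted descending: 750, 725, 700, 650, 625, 525, 500, 450, 175, 150.
  750 → locker 1 (new)  [load 750/950]
  725 → locker 2 (new)  [load 725/950]
  700 → locker 3 (new)  [load 700/950]
  650 → locker 4 (new)  [load 650/950]
  625 → locker 5 (new)  [load 625/950]
  525 → locker 6 (new)  [load 525/950]
  500 → locker 7 (new)  [load 500/950]
  450 → locker 7  [load 950/950]
  175 → locker 1  [load 925/950]
  150 → locker 2  [load 875/950]
7 storage lockers opened.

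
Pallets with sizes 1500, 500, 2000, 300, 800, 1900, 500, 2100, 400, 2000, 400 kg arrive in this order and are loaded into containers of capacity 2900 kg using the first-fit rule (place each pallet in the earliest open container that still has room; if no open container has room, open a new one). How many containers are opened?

  1500 → container 1 (new)  [load 1500/2900]
  500 → container 1  [load 2000/2900]
  2000 → container 2 (new)  [load 2000/2900]
  300 → container 1  [load 2300/2900]
  800 → container 2  [load 2800/2900]
  1900 → container 3 (new)  [load 1900/2900]
  500 → container 1  [load 2800/2900]
  2100 → container 4 (new)  [load 2100/2900]
  400 → container 3  [load 2300/2900]
  2000 → container 5 (new)  [load 2000/2900]
  400 → container 3  [load 2700/2900]
5 containers opened.

5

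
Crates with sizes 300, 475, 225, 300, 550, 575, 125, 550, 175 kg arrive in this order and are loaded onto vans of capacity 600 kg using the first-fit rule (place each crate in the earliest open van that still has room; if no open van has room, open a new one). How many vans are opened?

6

  300 → van 1 (new)  [load 300/600]
  475 → van 2 (new)  [load 475/600]
  225 → van 1  [load 525/600]
  300 → van 3 (new)  [load 300/600]
  550 → van 4 (new)  [load 550/600]
  575 → van 5 (new)  [load 575/600]
  125 → van 2  [load 600/600]
  550 → van 6 (new)  [load 550/600]
  175 → van 3  [load 475/600]
6 vans opened.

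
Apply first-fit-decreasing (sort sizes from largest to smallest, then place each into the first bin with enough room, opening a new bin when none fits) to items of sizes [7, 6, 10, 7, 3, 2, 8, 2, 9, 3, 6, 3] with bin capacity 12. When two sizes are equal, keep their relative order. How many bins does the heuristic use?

6

Sorted descending: 10, 9, 8, 7, 7, 6, 6, 3, 3, 3, 2, 2.
  10 → bin 1 (new)  [load 10/12]
  9 → bin 2 (new)  [load 9/12]
  8 → bin 3 (new)  [load 8/12]
  7 → bin 4 (new)  [load 7/12]
  7 → bin 5 (new)  [load 7/12]
  6 → bin 6 (new)  [load 6/12]
  6 → bin 6  [load 12/12]
  3 → bin 2  [load 12/12]
  3 → bin 3  [load 11/12]
  3 → bin 4  [load 10/12]
  2 → bin 1  [load 12/12]
  2 → bin 4  [load 12/12]
6 bins opened.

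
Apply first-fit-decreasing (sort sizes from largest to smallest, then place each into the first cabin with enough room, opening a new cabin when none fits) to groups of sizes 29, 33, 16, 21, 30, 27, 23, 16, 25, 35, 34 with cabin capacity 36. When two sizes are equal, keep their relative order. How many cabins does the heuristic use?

10

Sorted descending: 35, 34, 33, 30, 29, 27, 25, 23, 21, 16, 16.
  35 → cabin 1 (new)  [load 35/36]
  34 → cabin 2 (new)  [load 34/36]
  33 → cabin 3 (new)  [load 33/36]
  30 → cabin 4 (new)  [load 30/36]
  29 → cabin 5 (new)  [load 29/36]
  27 → cabin 6 (new)  [load 27/36]
  25 → cabin 7 (new)  [load 25/36]
  23 → cabin 8 (new)  [load 23/36]
  21 → cabin 9 (new)  [load 21/36]
  16 → cabin 10 (new)  [load 16/36]
  16 → cabin 10  [load 32/36]
10 cabins opened.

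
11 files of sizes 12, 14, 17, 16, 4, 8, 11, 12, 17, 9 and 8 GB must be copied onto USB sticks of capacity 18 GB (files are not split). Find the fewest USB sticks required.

Total = 17 + 17 + 16 + 14 + 12 + 12 + 11 + 9 + 8 + 8 + 4 = 128 GB.
Lower bound: ⌈128/18⌉ = 8 USB sticks.
A packing using 9 USB sticks:
  USB stick 1: 17 = 17
  USB stick 2: 17 = 17
  USB stick 3: 16 = 16
  USB stick 4: 14 + 4 = 18
  USB stick 5: 12 = 12
  USB stick 6: 12 = 12
  USB stick 7: 11 = 11
  USB stick 8: 9 + 8 = 17
  USB stick 9: 8 = 8
No arrangement into 8 USB sticks stays within capacity, so 9 is optimal.

9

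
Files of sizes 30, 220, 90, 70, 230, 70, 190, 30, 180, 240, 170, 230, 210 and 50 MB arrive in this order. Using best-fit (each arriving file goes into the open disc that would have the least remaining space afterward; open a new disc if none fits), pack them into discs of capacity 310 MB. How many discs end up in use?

9

  30 → disc 1 (new)  [load 30/310]
  220 → disc 1  [load 250/310]
  90 → disc 2 (new)  [load 90/310]
  70 → disc 2  [load 160/310]
  230 → disc 3 (new)  [load 230/310]
  70 → disc 3  [load 300/310]
  190 → disc 4 (new)  [load 190/310]
  30 → disc 1  [load 280/310]
  180 → disc 5 (new)  [load 180/310]
  240 → disc 6 (new)  [load 240/310]
  170 → disc 7 (new)  [load 170/310]
  230 → disc 8 (new)  [load 230/310]
  210 → disc 9 (new)  [load 210/310]
  50 → disc 6  [load 290/310]
9 discs opened.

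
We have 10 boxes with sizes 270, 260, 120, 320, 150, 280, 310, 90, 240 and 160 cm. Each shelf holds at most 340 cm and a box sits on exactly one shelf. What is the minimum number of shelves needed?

8

Total = 320 + 310 + 280 + 270 + 260 + 240 + 160 + 150 + 120 + 90 = 2200 cm.
Lower bound: ⌈2200/340⌉ = 7 shelves.
A packing using 8 shelves:
  shelf 1: 320 = 320
  shelf 2: 310 = 310
  shelf 3: 280 = 280
  shelf 4: 270 = 270
  shelf 5: 260 = 260
  shelf 6: 240 + 90 = 330
  shelf 7: 160 + 150 = 310
  shelf 8: 120 = 120
No arrangement into 7 shelves stays within capacity, so 8 is optimal.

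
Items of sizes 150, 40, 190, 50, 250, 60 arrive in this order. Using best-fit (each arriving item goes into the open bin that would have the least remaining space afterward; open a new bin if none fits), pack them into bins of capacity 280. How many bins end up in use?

3

  150 → bin 1 (new)  [load 150/280]
  40 → bin 1  [load 190/280]
  190 → bin 2 (new)  [load 190/280]
  50 → bin 1  [load 240/280]
  250 → bin 3 (new)  [load 250/280]
  60 → bin 2  [load 250/280]
3 bins opened.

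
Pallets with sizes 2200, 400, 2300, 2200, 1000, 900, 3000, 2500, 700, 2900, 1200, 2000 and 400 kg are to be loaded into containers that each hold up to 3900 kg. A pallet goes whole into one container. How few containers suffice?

7

Total = 3000 + 2900 + 2500 + 2300 + 2200 + 2200 + 2000 + 1200 + 1000 + 900 + 700 + 400 + 400 = 21700 kg.
Lower bound: ⌈21700/3900⌉ = 6 containers.
Also, 7 pallets each exceed 1950 kg, and no two of those can share a container, so at least 7 containers are needed.
A packing using 7 containers:
  container 1: 3000 + 900 = 3900
  container 2: 2900 + 1000 = 3900
  container 3: 2500 + 1200 = 3700
  container 4: 2300 + 700 + 400 + 400 = 3800
  container 5: 2200 = 2200
  container 6: 2200 = 2200
  container 7: 2000 = 2000
This matches the lower bound, so 7 is optimal.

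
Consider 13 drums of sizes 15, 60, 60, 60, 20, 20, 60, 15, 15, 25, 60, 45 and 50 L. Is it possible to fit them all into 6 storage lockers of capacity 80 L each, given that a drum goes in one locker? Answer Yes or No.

Total = 505 L; ⌈505/80⌉ = 7.
At least 7 storage lockers are required, but only 6 are allowed.

No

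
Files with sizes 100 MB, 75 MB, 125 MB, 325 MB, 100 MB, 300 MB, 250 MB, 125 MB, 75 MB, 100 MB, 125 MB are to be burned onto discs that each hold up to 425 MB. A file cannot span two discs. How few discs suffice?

4

Total = 325 + 300 + 250 + 125 + 125 + 125 + 100 + 100 + 100 + 75 + 75 = 1700 MB.
Lower bound: ⌈1700/425⌉ = 4 discs.
A packing using 4 discs:
  disc 1: 325 + 100 = 425
  disc 2: 300 + 125 = 425
  disc 3: 250 + 100 + 75 = 425
  disc 4: 125 + 125 + 100 + 75 = 425
This matches the lower bound, so 4 is optimal.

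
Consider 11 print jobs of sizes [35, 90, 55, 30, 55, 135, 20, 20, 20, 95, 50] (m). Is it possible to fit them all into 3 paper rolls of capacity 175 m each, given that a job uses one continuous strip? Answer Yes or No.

Total = 605 m; ⌈605/175⌉ = 4.
At least 4 paper rolls are required, but only 3 are allowed.

No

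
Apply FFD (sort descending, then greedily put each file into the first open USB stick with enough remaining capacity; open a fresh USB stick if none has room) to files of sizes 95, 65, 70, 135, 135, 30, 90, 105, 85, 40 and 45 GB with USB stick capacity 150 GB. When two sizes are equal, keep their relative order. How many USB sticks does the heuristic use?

Sorted descending: 135, 135, 105, 95, 90, 85, 70, 65, 45, 40, 30.
  135 → USB stick 1 (new)  [load 135/150]
  135 → USB stick 2 (new)  [load 135/150]
  105 → USB stick 3 (new)  [load 105/150]
  95 → USB stick 4 (new)  [load 95/150]
  90 → USB stick 5 (new)  [load 90/150]
  85 → USB stick 6 (new)  [load 85/150]
  70 → USB stick 7 (new)  [load 70/150]
  65 → USB stick 6  [load 150/150]
  45 → USB stick 3  [load 150/150]
  40 → USB stick 4  [load 135/150]
  30 → USB stick 5  [load 120/150]
7 USB sticks opened.

7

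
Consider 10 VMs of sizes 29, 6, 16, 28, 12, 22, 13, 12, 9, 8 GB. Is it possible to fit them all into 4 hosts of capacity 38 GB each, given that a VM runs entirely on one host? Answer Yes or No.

No

Total = 155 GB; ⌈155/38⌉ = 5.
At least 5 hosts are required, but only 4 are allowed.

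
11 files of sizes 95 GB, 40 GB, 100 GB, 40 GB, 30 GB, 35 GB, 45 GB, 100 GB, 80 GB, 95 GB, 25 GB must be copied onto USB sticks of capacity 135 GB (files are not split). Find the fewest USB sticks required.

Total = 100 + 100 + 95 + 95 + 80 + 45 + 40 + 40 + 35 + 30 + 25 = 685 GB.
Lower bound: ⌈685/135⌉ = 6 USB sticks.
A packing using 6 USB sticks:
  USB stick 1: 100 + 35 = 135
  USB stick 2: 100 + 30 = 130
  USB stick 3: 95 + 40 = 135
  USB stick 4: 95 + 40 = 135
  USB stick 5: 80 + 45 = 125
  USB stick 6: 25 = 25
This matches the lower bound, so 6 is optimal.

6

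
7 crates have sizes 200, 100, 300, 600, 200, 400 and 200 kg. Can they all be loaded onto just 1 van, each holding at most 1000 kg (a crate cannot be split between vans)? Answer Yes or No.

No

Total = 2000 kg; ⌈2000/1000⌉ = 2.
At least 2 vans are required, but only 1 is allowed.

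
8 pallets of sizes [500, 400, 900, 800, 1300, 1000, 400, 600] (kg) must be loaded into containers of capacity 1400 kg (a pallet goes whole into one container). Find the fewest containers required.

Total = 1300 + 1000 + 900 + 800 + 600 + 500 + 400 + 400 = 5900 kg.
Lower bound: ⌈5900/1400⌉ = 5 containers.
A packing using 5 containers:
  container 1: 1300 = 1300
  container 2: 1000 + 400 = 1400
  container 3: 900 + 500 = 1400
  container 4: 800 + 600 = 1400
  container 5: 400 = 400
This matches the lower bound, so 5 is optimal.

5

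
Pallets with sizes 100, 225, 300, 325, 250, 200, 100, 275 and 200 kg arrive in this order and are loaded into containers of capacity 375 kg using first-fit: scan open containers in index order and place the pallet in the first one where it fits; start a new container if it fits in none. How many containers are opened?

7

  100 → container 1 (new)  [load 100/375]
  225 → container 1  [load 325/375]
  300 → container 2 (new)  [load 300/375]
  325 → container 3 (new)  [load 325/375]
  250 → container 4 (new)  [load 250/375]
  200 → container 5 (new)  [load 200/375]
  100 → container 4  [load 350/375]
  275 → container 6 (new)  [load 275/375]
  200 → container 7 (new)  [load 200/375]
7 containers opened.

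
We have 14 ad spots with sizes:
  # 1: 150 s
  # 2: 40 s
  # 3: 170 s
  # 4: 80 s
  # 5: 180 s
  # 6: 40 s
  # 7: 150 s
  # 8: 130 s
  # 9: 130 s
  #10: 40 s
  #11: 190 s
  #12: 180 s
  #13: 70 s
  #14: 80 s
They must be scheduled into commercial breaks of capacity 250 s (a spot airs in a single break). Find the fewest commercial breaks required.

8

Total = 190 + 180 + 180 + 170 + 150 + 150 + 130 + 130 + 80 + 80 + 70 + 40 + 40 + 40 = 1630 s.
Lower bound: ⌈1630/250⌉ = 7 commercial breaks.
Also, 8 ad spots each exceed 125 s, and no two of those can share a break, so at least 8 commercial breaks are needed.
A packing using 8 commercial breaks:
  break 1: 190 + 40 = 230
  break 2: 180 + 70 = 250
  break 3: 180 + 40 = 220
  break 4: 170 + 80 = 250
  break 5: 150 + 80 = 230
  break 6: 150 + 40 = 190
  break 7: 130 = 130
  break 8: 130 = 130
This matches the lower bound, so 8 is optimal.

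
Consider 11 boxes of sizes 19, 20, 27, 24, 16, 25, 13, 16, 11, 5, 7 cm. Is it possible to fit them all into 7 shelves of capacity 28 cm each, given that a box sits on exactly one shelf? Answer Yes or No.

Total = 183 cm; ⌈183/28⌉ = 7.
The bound of 7 does not rule out 7, but exhaustive search shows no assignment into 7 shelves of capacity 28 cm exists — the minimum is 8.

No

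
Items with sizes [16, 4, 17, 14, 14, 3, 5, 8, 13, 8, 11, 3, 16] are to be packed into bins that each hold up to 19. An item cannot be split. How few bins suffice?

8

Total = 17 + 16 + 16 + 14 + 14 + 13 + 11 + 8 + 8 + 5 + 4 + 3 + 3 = 132.
Lower bound: ⌈132/19⌉ = 7 bins.
A packing using 8 bins:
  bin 1: 17 = 17
  bin 2: 16 + 3 = 19
  bin 3: 16 + 3 = 19
  bin 4: 14 + 5 = 19
  bin 5: 14 + 4 = 18
  bin 6: 13 = 13
  bin 7: 11 + 8 = 19
  bin 8: 8 = 8
No arrangement into 7 bins stays within capacity, so 8 is optimal.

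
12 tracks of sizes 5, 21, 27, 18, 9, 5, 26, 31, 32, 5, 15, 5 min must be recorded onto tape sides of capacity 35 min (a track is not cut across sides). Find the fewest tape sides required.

7

Total = 32 + 31 + 27 + 26 + 21 + 18 + 15 + 9 + 5 + 5 + 5 + 5 = 199 min.
Lower bound: ⌈199/35⌉ = 6 tape sides.
A packing using 7 tape sides:
  side 1: 32 = 32
  side 2: 31 = 31
  side 3: 27 + 5 = 32
  side 4: 26 + 9 = 35
  side 5: 21 + 5 + 5 = 31
  side 6: 18 + 15 = 33
  side 7: 5 = 5
No arrangement into 6 tape sides stays within capacity, so 7 is optimal.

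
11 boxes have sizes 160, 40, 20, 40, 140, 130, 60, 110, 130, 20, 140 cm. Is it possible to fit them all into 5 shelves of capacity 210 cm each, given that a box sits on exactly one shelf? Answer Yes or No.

No

Total = 990 cm; ⌈990/210⌉ = 5.
6 boxes each exceed half the capacity and cannot share a shelf, forcing at least 6 shelves.
At least 6 shelves are required, but only 5 are allowed.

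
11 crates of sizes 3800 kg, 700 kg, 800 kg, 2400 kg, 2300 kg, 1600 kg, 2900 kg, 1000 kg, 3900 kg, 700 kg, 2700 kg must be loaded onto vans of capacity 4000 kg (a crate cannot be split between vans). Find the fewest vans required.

Total = 3900 + 3800 + 2900 + 2700 + 2400 + 2300 + 1600 + 1000 + 800 + 700 + 700 = 22800 kg.
Lower bound: ⌈22800/4000⌉ = 6 vans.
A packing using 6 vans:
  van 1: 3900 = 3900
  van 2: 3800 = 3800
  van 3: 2900 + 1000 = 3900
  van 4: 2700 + 800 = 3500
  van 5: 2400 + 1600 = 4000
  van 6: 2300 + 700 + 700 = 3700
This matches the lower bound, so 6 is optimal.

6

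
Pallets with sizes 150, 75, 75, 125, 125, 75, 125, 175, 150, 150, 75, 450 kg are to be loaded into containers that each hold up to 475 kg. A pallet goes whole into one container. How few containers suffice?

Total = 450 + 175 + 150 + 150 + 150 + 125 + 125 + 125 + 75 + 75 + 75 + 75 = 1750 kg.
Lower bound: ⌈1750/475⌉ = 4 containers.
A packing using 4 containers:
  container 1: 450 = 450
  container 2: 175 + 150 + 150 = 475
  container 3: 150 + 125 + 125 + 75 = 475
  container 4: 125 + 75 + 75 + 75 = 350
This matches the lower bound, so 4 is optimal.

4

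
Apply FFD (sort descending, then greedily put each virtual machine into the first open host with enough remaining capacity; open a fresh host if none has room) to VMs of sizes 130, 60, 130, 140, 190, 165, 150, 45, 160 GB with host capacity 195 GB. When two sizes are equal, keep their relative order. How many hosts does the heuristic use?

Sorted descending: 190, 165, 160, 150, 140, 130, 130, 60, 45.
  190 → host 1 (new)  [load 190/195]
  165 → host 2 (new)  [load 165/195]
  160 → host 3 (new)  [load 160/195]
  150 → host 4 (new)  [load 150/195]
  140 → host 5 (new)  [load 140/195]
  130 → host 6 (new)  [load 130/195]
  130 → host 7 (new)  [load 130/195]
  60 → host 6  [load 190/195]
  45 → host 4  [load 195/195]
7 hosts opened.

7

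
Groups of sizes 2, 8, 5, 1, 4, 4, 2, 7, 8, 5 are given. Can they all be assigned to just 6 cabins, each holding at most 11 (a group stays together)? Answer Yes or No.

A valid assignment using 5 cabins:
  cabin 1: 8 + 2 + 1 = 11
  cabin 2: 8 + 2 = 10
  cabin 3: 7 + 4 = 11
  cabin 4: 5 + 5 = 10
  cabin 5: 4 = 4
That uses only 5 ≤ 6, so 6 cabins are enough.

Yes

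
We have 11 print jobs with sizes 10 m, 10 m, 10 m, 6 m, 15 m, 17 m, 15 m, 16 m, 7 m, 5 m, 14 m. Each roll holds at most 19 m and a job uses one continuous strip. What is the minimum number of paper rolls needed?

8

Total = 17 + 16 + 15 + 15 + 14 + 10 + 10 + 10 + 7 + 6 + 5 = 125 m.
Lower bound: ⌈125/19⌉ = 7 paper rolls.
Also, 8 print jobs each exceed 19/2 m, and no two of those can share a roll, so at least 8 paper rolls are needed.
A packing using 8 paper rolls:
  roll 1: 17 = 17
  roll 2: 16 = 16
  roll 3: 15 = 15
  roll 4: 15 = 15
  roll 5: 14 + 5 = 19
  roll 6: 10 + 7 = 17
  roll 7: 10 + 6 = 16
  roll 8: 10 = 10
This matches the lower bound, so 8 is optimal.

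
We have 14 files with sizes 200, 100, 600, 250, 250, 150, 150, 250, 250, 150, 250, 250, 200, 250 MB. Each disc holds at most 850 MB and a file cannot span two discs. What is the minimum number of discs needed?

4

Total = 600 + 250 + 250 + 250 + 250 + 250 + 250 + 250 + 200 + 200 + 150 + 150 + 150 + 100 = 3300 MB.
Lower bound: ⌈3300/850⌉ = 4 discs.
A packing using 4 discs:
  disc 1: 600 + 250 = 850
  disc 2: 250 + 250 + 250 + 100 = 850
  disc 3: 250 + 250 + 250 = 750
  disc 4: 200 + 200 + 150 + 150 + 150 = 850
This matches the lower bound, so 4 is optimal.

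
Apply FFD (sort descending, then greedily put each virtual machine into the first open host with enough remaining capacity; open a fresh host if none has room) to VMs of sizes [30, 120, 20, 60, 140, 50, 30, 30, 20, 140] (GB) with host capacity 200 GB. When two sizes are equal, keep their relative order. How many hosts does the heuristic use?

4

Sorted descending: 140, 140, 120, 60, 50, 30, 30, 30, 20, 20.
  140 → host 1 (new)  [load 140/200]
  140 → host 2 (new)  [load 140/200]
  120 → host 3 (new)  [load 120/200]
  60 → host 1  [load 200/200]
  50 → host 2  [load 190/200]
  30 → host 3  [load 150/200]
  30 → host 3  [load 180/200]
  30 → host 4 (new)  [load 30/200]
  20 → host 3  [load 200/200]
  20 → host 4  [load 50/200]
4 hosts opened.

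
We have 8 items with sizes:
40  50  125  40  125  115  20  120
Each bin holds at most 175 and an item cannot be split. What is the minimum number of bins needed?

4

Total = 125 + 125 + 120 + 115 + 50 + 40 + 40 + 20 = 635.
Lower bound: ⌈635/175⌉ = 4 bins.
A packing using 4 bins:
  bin 1: 125 + 50 = 175
  bin 2: 125 + 40 = 165
  bin 3: 120 + 40 = 160
  bin 4: 115 + 20 = 135
This matches the lower bound, so 4 is optimal.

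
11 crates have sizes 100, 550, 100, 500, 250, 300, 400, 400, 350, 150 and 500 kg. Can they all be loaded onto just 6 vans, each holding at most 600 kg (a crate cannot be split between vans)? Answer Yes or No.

No

Total = 3600 kg; ⌈3600/600⌉ = 6.
The bound of 6 does not rule out 6, but exhaustive search shows no assignment into 6 vans of capacity 600 kg exists — the minimum is 7.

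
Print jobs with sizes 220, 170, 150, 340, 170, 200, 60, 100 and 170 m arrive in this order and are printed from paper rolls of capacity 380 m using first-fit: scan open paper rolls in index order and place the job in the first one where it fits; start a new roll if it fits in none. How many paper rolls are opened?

5

  220 → roll 1 (new)  [load 220/380]
  170 → roll 2 (new)  [load 170/380]
  150 → roll 1  [load 370/380]
  340 → roll 3 (new)  [load 340/380]
  170 → roll 2  [load 340/380]
  200 → roll 4 (new)  [load 200/380]
  60 → roll 4  [load 260/380]
  100 → roll 4  [load 360/380]
  170 → roll 5 (new)  [load 170/380]
5 paper rolls opened.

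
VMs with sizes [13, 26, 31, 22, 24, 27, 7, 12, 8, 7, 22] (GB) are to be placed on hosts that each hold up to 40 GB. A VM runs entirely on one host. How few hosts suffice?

Total = 31 + 27 + 26 + 24 + 22 + 22 + 13 + 12 + 8 + 7 + 7 = 199 GB.
Lower bound: ⌈199/40⌉ = 5 hosts.
Also, 6 VMs each exceed 20 GB, and no two of those can share a host, so at least 6 hosts are needed.
A packing using 6 hosts:
  host 1: 31 + 8 = 39
  host 2: 27 + 13 = 40
  host 3: 26 + 12 = 38
  host 4: 24 + 7 + 7 = 38
  host 5: 22 = 22
  host 6: 22 = 22
This matches the lower bound, so 6 is optimal.

6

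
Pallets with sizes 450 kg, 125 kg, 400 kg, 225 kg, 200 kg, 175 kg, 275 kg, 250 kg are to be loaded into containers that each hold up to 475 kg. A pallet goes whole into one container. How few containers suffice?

Total = 450 + 400 + 275 + 250 + 225 + 200 + 175 + 125 = 2100 kg.
Lower bound: ⌈2100/475⌉ = 5 containers.
A packing using 5 containers:
  container 1: 450 = 450
  container 2: 400 = 400
  container 3: 275 + 200 = 475
  container 4: 250 + 225 = 475
  container 5: 175 + 125 = 300
This matches the lower bound, so 5 is optimal.

5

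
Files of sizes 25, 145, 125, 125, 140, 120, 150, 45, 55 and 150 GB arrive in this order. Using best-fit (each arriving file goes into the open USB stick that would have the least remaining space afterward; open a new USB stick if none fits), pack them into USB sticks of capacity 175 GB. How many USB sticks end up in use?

7

  25 → USB stick 1 (new)  [load 25/175]
  145 → USB stick 1  [load 170/175]
  125 → USB stick 2 (new)  [load 125/175]
  125 → USB stick 3 (new)  [load 125/175]
  140 → USB stick 4 (new)  [load 140/175]
  120 → USB stick 5 (new)  [load 120/175]
  150 → USB stick 6 (new)  [load 150/175]
  45 → USB stick 2  [load 170/175]
  55 → USB stick 5  [load 175/175]
  150 → USB stick 7 (new)  [load 150/175]
7 USB sticks opened.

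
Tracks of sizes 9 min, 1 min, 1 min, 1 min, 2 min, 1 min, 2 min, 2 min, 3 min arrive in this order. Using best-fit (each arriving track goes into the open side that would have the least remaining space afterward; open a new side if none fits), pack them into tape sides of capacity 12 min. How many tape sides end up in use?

2

  9 → side 1 (new)  [load 9/12]
  1 → side 1  [load 10/12]
  1 → side 1  [load 11/12]
  1 → side 1  [load 12/12]
  2 → side 2 (new)  [load 2/12]
  1 → side 2  [load 3/12]
  2 → side 2  [load 5/12]
  2 → side 2  [load 7/12]
  3 → side 2  [load 10/12]
2 tape sides opened.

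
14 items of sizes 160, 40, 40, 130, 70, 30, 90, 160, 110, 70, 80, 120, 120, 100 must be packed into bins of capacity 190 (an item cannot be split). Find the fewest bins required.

Total = 160 + 160 + 130 + 120 + 120 + 110 + 100 + 90 + 80 + 70 + 70 + 40 + 40 + 30 = 1320.
Lower bound: ⌈1320/190⌉ = 7 bins.
A packing using 8 bins:
  bin 1: 160 + 30 = 190
  bin 2: 160 = 160
  bin 3: 130 + 40 = 170
  bin 4: 120 + 70 = 190
  bin 5: 120 + 70 = 190
  bin 6: 110 + 80 = 190
  bin 7: 100 + 90 = 190
  bin 8: 40 = 40
No arrangement into 7 bins stays within capacity, so 8 is optimal.

8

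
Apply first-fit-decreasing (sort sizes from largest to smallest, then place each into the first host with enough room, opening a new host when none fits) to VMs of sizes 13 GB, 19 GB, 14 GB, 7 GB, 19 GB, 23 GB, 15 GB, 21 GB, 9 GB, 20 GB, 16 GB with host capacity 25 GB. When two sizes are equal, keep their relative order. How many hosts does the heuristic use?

Sorted descending: 23, 21, 20, 19, 19, 16, 15, 14, 13, 9, 7.
  23 → host 1 (new)  [load 23/25]
  21 → host 2 (new)  [load 21/25]
  20 → host 3 (new)  [load 20/25]
  19 → host 4 (new)  [load 19/25]
  19 → host 5 (new)  [load 19/25]
  16 → host 6 (new)  [load 16/25]
  15 → host 7 (new)  [load 15/25]
  14 → host 8 (new)  [load 14/25]
  13 → host 9 (new)  [load 13/25]
  9 → host 6  [load 25/25]
  7 → host 7  [load 22/25]
9 hosts opened.

9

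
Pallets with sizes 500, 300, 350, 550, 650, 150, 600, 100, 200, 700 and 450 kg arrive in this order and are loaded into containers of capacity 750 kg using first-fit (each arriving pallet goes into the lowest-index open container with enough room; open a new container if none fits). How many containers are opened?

  500 → container 1 (new)  [load 500/750]
  300 → container 2 (new)  [load 300/750]
  350 → container 2  [load 650/750]
  550 → container 3 (new)  [load 550/750]
  650 → container 4 (new)  [load 650/750]
  150 → container 1  [load 650/750]
  600 → container 5 (new)  [load 600/750]
  100 → container 1  [load 750/750]
  200 → container 3  [load 750/750]
  700 → container 6 (new)  [load 700/750]
  450 → container 7 (new)  [load 450/750]
7 containers opened.

7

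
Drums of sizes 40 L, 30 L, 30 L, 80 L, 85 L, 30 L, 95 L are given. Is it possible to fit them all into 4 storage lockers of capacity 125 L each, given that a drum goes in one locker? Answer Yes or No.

Yes

A valid assignment using 4 storage lockers:
  locker 1: 95 + 30 = 125
  locker 2: 85 + 40 = 125
  locker 3: 80 + 30 = 110
  locker 4: 30 = 30
Every load is within 125 L, so 4 storage lockers suffice.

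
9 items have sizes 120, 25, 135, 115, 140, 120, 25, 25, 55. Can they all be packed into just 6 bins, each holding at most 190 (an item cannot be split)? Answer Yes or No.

A valid assignment using 5 bins:
  bin 1: 140 + 25 + 25 = 190
  bin 2: 135 + 55 = 190
  bin 3: 120 + 25 = 145
  bin 4: 120 = 120
  bin 5: 115 = 115
That uses only 5 ≤ 6, so 6 bins are enough.

Yes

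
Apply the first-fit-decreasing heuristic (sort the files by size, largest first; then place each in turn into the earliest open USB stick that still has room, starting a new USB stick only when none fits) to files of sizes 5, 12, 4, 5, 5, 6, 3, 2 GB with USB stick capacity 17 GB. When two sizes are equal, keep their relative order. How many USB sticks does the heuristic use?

Sorted descending: 12, 6, 5, 5, 5, 4, 3, 2.
  12 → USB stick 1 (new)  [load 12/17]
  6 → USB stick 2 (new)  [load 6/17]
  5 → USB stick 1  [load 17/17]
  5 → USB stick 2  [load 11/17]
  5 → USB stick 2  [load 16/17]
  4 → USB stick 3 (new)  [load 4/17]
  3 → USB stick 3  [load 7/17]
  2 → USB stick 3  [load 9/17]
3 USB sticks opened.

3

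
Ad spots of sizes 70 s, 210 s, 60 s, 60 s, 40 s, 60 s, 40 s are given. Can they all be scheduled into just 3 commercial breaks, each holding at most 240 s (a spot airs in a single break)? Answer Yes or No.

A valid assignment using 3 commercial breaks:
  break 1: 210 = 210
  break 2: 70 + 60 + 60 + 40 = 230
  break 3: 60 + 40 = 100
Every load is within 240 s, so 3 commercial breaks suffice.

Yes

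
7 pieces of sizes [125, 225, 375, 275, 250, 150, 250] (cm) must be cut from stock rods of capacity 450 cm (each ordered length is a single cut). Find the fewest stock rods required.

5

Total = 375 + 275 + 250 + 250 + 225 + 150 + 125 = 1650 cm.
Lower bound: ⌈1650/450⌉ = 4 stock rods.
A packing using 5 stock rods:
  stock rod 1: 375 = 375
  stock rod 2: 275 + 150 = 425
  stock rod 3: 250 + 125 = 375
  stock rod 4: 250 = 250
  stock rod 5: 225 = 225
No arrangement into 4 stock rods stays within capacity, so 5 is optimal.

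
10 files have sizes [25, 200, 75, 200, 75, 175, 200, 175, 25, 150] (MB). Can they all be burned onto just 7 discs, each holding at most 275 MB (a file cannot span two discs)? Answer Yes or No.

Yes

A valid assignment using 6 discs:
  disc 1: 200 + 75 = 275
  disc 2: 200 + 75 = 275
  disc 3: 200 + 25 + 25 = 250
  disc 4: 175 = 175
  disc 5: 175 = 175
  disc 6: 150 = 150
That uses only 6 ≤ 7, so 7 discs are enough.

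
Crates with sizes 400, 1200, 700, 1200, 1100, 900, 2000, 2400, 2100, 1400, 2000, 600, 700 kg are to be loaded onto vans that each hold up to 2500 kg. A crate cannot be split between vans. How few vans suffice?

Total = 2400 + 2100 + 2000 + 2000 + 1400 + 1200 + 1200 + 1100 + 900 + 700 + 700 + 600 + 400 = 16700 kg.
Lower bound: ⌈16700/2500⌉ = 7 vans.
A packing using 8 vans:
  van 1: 2400 = 2400
  van 2: 2100 + 400 = 2500
  van 3: 2000 = 2000
  van 4: 2000 = 2000
  van 5: 1400 + 1100 = 2500
  van 6: 1200 + 1200 = 2400
  van 7: 900 + 700 + 700 = 2300
  van 8: 600 = 600
No arrangement into 7 vans stays within capacity, so 8 is optimal.

8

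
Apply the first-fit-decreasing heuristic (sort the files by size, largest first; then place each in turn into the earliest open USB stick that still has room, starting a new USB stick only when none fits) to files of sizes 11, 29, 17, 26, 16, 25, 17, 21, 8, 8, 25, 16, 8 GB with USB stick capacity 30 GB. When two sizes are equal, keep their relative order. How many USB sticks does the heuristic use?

9

Sorted descending: 29, 26, 25, 25, 21, 17, 17, 16, 16, 11, 8, 8, 8.
  29 → USB stick 1 (new)  [load 29/30]
  26 → USB stick 2 (new)  [load 26/30]
  25 → USB stick 3 (new)  [load 25/30]
  25 → USB stick 4 (new)  [load 25/30]
  21 → USB stick 5 (new)  [load 21/30]
  17 → USB stick 6 (new)  [load 17/30]
  17 → USB stick 7 (new)  [load 17/30]
  16 → USB stick 8 (new)  [load 16/30]
  16 → USB stick 9 (new)  [load 16/30]
  11 → USB stick 6  [load 28/30]
  8 → USB stick 5  [load 29/30]
  8 → USB stick 7  [load 25/30]
  8 → USB stick 8  [load 24/30]
9 USB sticks opened.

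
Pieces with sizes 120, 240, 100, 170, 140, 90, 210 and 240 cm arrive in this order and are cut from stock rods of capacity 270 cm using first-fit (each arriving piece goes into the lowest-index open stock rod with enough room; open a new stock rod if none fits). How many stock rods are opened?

  120 → stock rod 1 (new)  [load 120/270]
  240 → stock rod 2 (new)  [load 240/270]
  100 → stock rod 1  [load 220/270]
  170 → stock rod 3 (new)  [load 170/270]
  140 → stock rod 4 (new)  [load 140/270]
  90 → stock rod 3  [load 260/270]
  210 → stock rod 5 (new)  [load 210/270]
  240 → stock rod 6 (new)  [load 240/270]
6 stock rods opened.

6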